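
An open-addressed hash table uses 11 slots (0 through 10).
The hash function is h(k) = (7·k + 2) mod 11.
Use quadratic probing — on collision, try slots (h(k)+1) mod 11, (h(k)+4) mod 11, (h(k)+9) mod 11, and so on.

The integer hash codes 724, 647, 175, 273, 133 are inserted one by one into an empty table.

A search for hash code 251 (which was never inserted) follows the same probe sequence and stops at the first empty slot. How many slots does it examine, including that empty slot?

724 hashes to 10; slot 10 is free → place at 10.
647 hashes to 10; 10 taken → place at 0.
175 hashes to 6; slot 6 is free → place at 6.
273 hashes to 10; 10,0 taken → place at 3.
133 hashes to 9; slot 9 is free → place at 9.
Table: [647, ., ., 273, ., ., 175, ., ., 133, 724]
Lookup 251: h=10, probe 10,0,3,8 → slot 8 empty, not found.

4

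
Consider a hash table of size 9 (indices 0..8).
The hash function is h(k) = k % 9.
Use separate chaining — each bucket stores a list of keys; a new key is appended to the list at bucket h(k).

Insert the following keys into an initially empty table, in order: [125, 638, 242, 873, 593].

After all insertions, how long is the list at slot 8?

4

125 → bucket 8
638 → bucket 8 (collision)
242 → bucket 8 (collision)
873 → bucket 0
593 → bucket 8 (collision)
Final buckets:
0: 873
1: —
2: —
3: —
4: —
5: —
6: —
7: —
8: 125 -> 638 -> 242 -> 593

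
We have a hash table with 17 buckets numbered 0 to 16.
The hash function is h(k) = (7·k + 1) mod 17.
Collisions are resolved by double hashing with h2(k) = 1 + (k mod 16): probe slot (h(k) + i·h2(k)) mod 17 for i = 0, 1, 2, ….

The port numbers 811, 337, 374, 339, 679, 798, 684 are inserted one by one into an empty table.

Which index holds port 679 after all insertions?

2

811: h=0 => slot 0
337: h=14 => slot 14
374: h=1 => slot 1
339: h=11 => slot 11
679: h=11, h2=8, probe 11,2 => slot 2
798: h=11, h2=15, probe 11,9 => slot 9
684: h=12 => slot 12
Table: [811, 374, 679, —, —, —, —, —, —, 798, —, 339, 684, —, 337, —, —]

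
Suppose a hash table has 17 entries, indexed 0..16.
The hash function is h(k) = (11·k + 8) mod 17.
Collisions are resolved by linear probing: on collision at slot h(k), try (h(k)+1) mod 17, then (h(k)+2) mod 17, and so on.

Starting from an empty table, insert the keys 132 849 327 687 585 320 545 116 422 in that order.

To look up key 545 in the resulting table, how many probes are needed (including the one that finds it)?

132: h=15 => slot 15
849: h=14 => slot 14
327: h=1 => slot 1
687: h=0 => slot 0
585: h=0, probe 0,1,2 => slot 2
320: h=9 => slot 9
545: h=2, probe 2,3 => slot 3
116: h=9, probe 9,10 => slot 10
422: h=9, probe 9,10,11 => slot 11
Table: [687, 327, 585, 545, _, _, _, _, _, 320, 116, 422, _, _, 849, 132, _]
Lookup 545: h=2, probe 2,3 → found at 3.

2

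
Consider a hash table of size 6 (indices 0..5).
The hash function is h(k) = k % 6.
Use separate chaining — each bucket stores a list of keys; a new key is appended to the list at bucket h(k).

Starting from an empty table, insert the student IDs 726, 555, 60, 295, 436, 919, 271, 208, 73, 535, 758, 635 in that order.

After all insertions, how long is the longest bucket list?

5

Insert 726: h=0, bucket 0 empty -> new chain.
Insert 555: h=3, bucket 3 empty -> new chain.
Insert 60: h=0, bucket 0 nonempty -> append to chain.
Insert 295: h=1, bucket 1 empty -> new chain.
Insert 436: h=4, bucket 4 empty -> new chain.
Insert 919: h=1, bucket 1 nonempty -> append to chain.
Insert 271: h=1, bucket 1 nonempty -> append to chain.
Insert 208: h=4, bucket 4 nonempty -> append to chain.
Insert 73: h=1, bucket 1 nonempty -> append to chain.
Insert 535: h=1, bucket 1 nonempty -> append to chain.
Insert 758: h=2, bucket 2 empty -> new chain.
Insert 635: h=5, bucket 5 empty -> new chain.
Final buckets:
0: 726 -> 60
1: 295 -> 919 -> 271 -> 73 -> 535
2: 758
3: 555
4: 436 -> 208
5: 635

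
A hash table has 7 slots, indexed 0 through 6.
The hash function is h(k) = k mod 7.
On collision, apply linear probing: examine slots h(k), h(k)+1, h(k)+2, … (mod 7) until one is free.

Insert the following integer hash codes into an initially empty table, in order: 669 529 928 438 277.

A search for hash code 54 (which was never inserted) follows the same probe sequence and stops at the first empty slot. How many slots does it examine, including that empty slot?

669 hashes to 4; slot 4 is free -> place at 4.
529 hashes to 4; 4 taken -> place at 5.
928 hashes to 4; 4,5 taken -> place at 6.
438 hashes to 4; 4,5,6 taken -> place at 0.
277 hashes to 4; 4,5,6,0 taken -> place at 1.
Table: [438, 277, —, —, 669, 529, 928]
Lookup 54: h=5, probe 5,6,0,1,2 → slot 2 empty, not found.

5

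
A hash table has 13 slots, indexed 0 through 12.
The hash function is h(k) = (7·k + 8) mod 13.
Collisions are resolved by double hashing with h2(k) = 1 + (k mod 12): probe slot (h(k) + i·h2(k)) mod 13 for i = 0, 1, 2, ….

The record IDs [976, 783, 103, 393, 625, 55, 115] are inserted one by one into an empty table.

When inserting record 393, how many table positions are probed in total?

Insert 976: h=2, slot 2 empty => index 2.
Insert 783: h=3, slot 3 empty => index 3.
Insert 103: h=1, slot 1 empty => index 1.
Insert 393: h=3, h2=10, slot 3 occupied => index 0.
Insert 625: h=2, h2=2, slot 2 occupied => index 4.
Insert 55: h=3, h2=8, slot 3 occupied => index 11.
Insert 115: h=7, slot 7 empty => index 7.
Table: [393, 103, 976, 783, 625, ∅, ∅, 115, ∅, ∅, ∅, 55, ∅]

2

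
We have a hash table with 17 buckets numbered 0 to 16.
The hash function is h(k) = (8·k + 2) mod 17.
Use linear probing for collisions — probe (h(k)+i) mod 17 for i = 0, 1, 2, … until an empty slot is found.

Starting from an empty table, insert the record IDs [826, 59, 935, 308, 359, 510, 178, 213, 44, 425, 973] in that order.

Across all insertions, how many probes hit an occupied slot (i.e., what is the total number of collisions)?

18

Insert 826: h=14, slot 14 empty → index 14.
Insert 59: h=15, slot 15 empty → index 15.
Insert 935: h=2, slot 2 empty → index 2.
Insert 308: h=1, slot 1 empty → index 1.
Insert 359: h=1, slots 1,2 occupied → index 3.
Insert 510: h=2, slots 2,3 occupied → index 4.
Insert 178: h=15, slot 15 occupied → index 16.
Insert 213: h=6, slot 6 empty → index 6.
Insert 44: h=14, slots 14,15,16 occupied → index 0.
Insert 425: h=2, slots 2,3,4 occupied → index 5.
Insert 973: h=0, slots 0,1,2,3,4,5,6 occupied → index 7.
Table: [44, 308, 935, 359, 510, 425, 213, 973, ., ., ., ., ., ., 826, 59, 178]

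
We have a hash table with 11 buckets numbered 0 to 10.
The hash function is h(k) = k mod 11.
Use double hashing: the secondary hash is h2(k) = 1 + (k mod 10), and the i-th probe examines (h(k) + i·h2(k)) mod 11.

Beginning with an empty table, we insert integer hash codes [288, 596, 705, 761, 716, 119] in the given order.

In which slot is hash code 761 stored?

288 hashes to 2; slot 2 is free => place at 2.
596 hashes to 2, h2=7; 2 taken => place at 9.
705 hashes to 1; slot 1 is free => place at 1.
761 hashes to 2, h2=2; 2 taken => place at 4.
716 hashes to 1, h2=7; 1 taken => place at 8.
119 hashes to 9, h2=10; 9,8 taken => place at 7.
Table: [_, 705, 288, _, 761, _, _, 119, 716, 596, _]

4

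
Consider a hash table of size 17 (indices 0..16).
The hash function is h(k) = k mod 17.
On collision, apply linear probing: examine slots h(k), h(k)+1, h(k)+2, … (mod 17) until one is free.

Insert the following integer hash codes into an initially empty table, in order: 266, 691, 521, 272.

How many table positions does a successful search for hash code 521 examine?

Insert 266: h=11, slot 11 empty -> index 11.
Insert 691: h=11, slot 11 occupied -> index 12.
Insert 521: h=11, slots 11,12 occupied -> index 13.
Insert 272: h=0, slot 0 empty -> index 0.
Table: [272, ., ., ., ., ., ., ., ., ., ., 266, 691, 521, ., ., .]
Lookup 521: h=11, probe 11,12,13 → found at 13.

3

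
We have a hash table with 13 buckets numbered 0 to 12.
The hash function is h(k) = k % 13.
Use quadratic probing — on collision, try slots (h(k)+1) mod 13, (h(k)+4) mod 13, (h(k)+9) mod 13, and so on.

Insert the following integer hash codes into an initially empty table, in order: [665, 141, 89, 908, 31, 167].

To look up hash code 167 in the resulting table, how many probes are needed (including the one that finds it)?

Insert 665: h=2, slot 2 empty => index 2.
Insert 141: h=11, slot 11 empty => index 11.
Insert 89: h=11, slot 11 occupied => index 12.
Insert 908: h=11, slots 11,12,2 occupied => index 7.
Insert 31: h=5, slot 5 empty => index 5.
Insert 167: h=11, slots 11,12,2,7 occupied => index 1.
Table: [-, 167, 665, -, -, 31, -, 908, -, -, -, 141, 89]
Lookup 167: h=11, probe 11,12,2,7,1 → found at 1.

5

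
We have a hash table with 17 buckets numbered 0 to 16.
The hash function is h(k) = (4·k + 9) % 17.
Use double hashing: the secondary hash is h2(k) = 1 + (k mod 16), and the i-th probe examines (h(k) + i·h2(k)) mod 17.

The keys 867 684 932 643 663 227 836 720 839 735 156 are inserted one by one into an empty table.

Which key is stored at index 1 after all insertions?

Insert 867: h=9, slot 9 empty → index 9.
Insert 684: h=8, slot 8 empty → index 8.
Insert 932: h=14, slot 14 empty → index 14.
Insert 643: h=14, h2=4, slot 14 occupied → index 1.
Insert 663: h=9, h2=8, slot 9 occupied → index 0.
Insert 227: h=16, slot 16 empty → index 16.
Insert 836: h=4, slot 4 empty → index 4.
Insert 720: h=16, h2=1, slots 16,0,1 occupied → index 2.
Insert 839: h=16, h2=8, slot 16 occupied → index 7.
Insert 735: h=8, h2=16, slots 8,7 occupied → index 6.
Insert 156: h=4, h2=13, slots 4,0 occupied → index 13.
Table: [663, 643, 720, —, 836, —, 735, 839, 684, 867, —, —, —, 156, 932, —, 227]

643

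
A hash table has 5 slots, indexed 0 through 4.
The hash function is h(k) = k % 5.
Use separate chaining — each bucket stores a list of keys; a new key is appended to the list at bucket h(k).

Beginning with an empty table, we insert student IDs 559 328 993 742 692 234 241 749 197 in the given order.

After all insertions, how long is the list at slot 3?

559 -> bucket 4
328 -> bucket 3
993 -> bucket 3 (collision)
742 -> bucket 2
692 -> bucket 2 (collision)
234 -> bucket 4 (collision)
241 -> bucket 1
749 -> bucket 4 (collision)
197 -> bucket 2 (collision)
Final buckets:
0: -
1: 241
2: 742 -> 692 -> 197
3: 328 -> 993
4: 559 -> 234 -> 749

2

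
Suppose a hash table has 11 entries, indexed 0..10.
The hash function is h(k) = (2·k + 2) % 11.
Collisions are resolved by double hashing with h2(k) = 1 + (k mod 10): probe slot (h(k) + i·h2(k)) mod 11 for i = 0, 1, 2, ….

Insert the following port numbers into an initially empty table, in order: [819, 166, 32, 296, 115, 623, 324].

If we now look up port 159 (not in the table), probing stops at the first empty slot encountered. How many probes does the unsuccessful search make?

819: h=1 -> slot 1
166: h=4 -> slot 4
32: h=0 -> slot 0
296: h=0, h2=7, probe 0,7 -> slot 7
115: h=1, h2=6, probe 1,7,2 -> slot 2
623: h=5 -> slot 5
324: h=1, h2=5, probe 1,6 -> slot 6
Table: [32, 819, 115, —, 166, 623, 324, 296, —, —, —]
Lookup 159: h=1, h2=10, probe 1,0,10 → slot 10 empty, not found.

3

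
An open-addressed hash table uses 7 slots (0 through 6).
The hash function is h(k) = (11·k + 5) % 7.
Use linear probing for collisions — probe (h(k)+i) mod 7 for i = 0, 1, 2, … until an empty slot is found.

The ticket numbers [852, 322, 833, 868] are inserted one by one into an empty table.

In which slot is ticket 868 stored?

0

852: h=4 -> slot 4
322: h=5 -> slot 5
833: h=5, probe 5,6 -> slot 6
868: h=5, probe 5,6,0 -> slot 0
Table: [868, ., ., ., 852, 322, 833]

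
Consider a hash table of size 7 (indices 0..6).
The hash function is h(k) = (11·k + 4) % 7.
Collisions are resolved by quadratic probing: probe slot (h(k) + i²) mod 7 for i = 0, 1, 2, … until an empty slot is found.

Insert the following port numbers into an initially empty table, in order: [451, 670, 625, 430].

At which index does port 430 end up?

Insert 451: h=2, slot 2 empty => index 2.
Insert 670: h=3, slot 3 empty => index 3.
Insert 625: h=5, slot 5 empty => index 5.
Insert 430: h=2, slots 2,3 occupied => index 6.
Table: [-, -, 451, 670, -, 625, 430]

6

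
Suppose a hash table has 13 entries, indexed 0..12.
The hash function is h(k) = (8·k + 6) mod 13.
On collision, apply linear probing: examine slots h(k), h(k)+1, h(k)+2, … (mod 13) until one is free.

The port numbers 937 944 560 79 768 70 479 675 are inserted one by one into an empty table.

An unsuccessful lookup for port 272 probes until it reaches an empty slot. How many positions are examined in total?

Insert 937: h=1, slot 1 empty -> index 1.
Insert 944: h=5, slot 5 empty -> index 5.
Insert 560: h=1, slot 1 occupied -> index 2.
Insert 79: h=1, slots 1,2 occupied -> index 3.
Insert 768: h=1, slots 1,2,3 occupied -> index 4.
Insert 70: h=7, slot 7 empty -> index 7.
Insert 479: h=3, slots 3,4,5 occupied -> index 6.
Insert 675: h=11, slot 11 empty -> index 11.
Table: [_, 937, 560, 79, 768, 944, 479, 70, _, _, _, 675, _]
Lookup 272: h=11, probe 11,12 → slot 12 empty, not found.

2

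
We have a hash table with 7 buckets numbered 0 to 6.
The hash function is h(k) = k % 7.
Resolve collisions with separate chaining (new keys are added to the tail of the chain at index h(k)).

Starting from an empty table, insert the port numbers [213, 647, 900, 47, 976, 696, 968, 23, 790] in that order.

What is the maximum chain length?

4

Insert 213: h=3, bucket 3 empty → new chain.
Insert 647: h=3, bucket 3 nonempty → append to chain.
Insert 900: h=4, bucket 4 empty → new chain.
Insert 47: h=5, bucket 5 empty → new chain.
Insert 976: h=3, bucket 3 nonempty → append to chain.
Insert 696: h=3, bucket 3 nonempty → append to chain.
Insert 968: h=2, bucket 2 empty → new chain.
Insert 23: h=2, bucket 2 nonempty → append to chain.
Insert 790: h=6, bucket 6 empty → new chain.
Final buckets:
0: _
1: _
2: 968 -> 23
3: 213 -> 647 -> 976 -> 696
4: 900
5: 47
6: 790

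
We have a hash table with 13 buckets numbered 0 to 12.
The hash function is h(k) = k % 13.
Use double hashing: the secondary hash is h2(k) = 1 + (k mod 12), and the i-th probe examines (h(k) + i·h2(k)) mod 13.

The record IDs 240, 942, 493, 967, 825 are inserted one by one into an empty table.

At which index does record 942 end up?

240 hashes to 6; slot 6 is free -> place at 6.
942 hashes to 6, h2=7; 6 taken -> place at 0.
493 hashes to 12; slot 12 is free -> place at 12.
967 hashes to 5; slot 5 is free -> place at 5.
825 hashes to 6, h2=10; 6 taken -> place at 3.
Table: [942, ∅, ∅, 825, ∅, 967, 240, ∅, ∅, ∅, ∅, ∅, 493]

0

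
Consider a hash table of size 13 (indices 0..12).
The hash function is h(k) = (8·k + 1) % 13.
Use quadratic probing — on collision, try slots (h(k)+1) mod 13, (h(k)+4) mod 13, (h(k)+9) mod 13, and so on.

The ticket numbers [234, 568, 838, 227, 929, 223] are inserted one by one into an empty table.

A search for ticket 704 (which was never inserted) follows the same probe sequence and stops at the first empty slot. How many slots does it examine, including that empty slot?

234: h=1 => slot 1
568: h=8 => slot 8
838: h=10 => slot 10
227: h=10, probe 10,11 => slot 11
929: h=10, probe 10,11,1,6 => slot 6
223: h=4 => slot 4
Table: [∅, 234, ∅, ∅, 223, ∅, 929, ∅, 568, ∅, 838, 227, ∅]
Lookup 704: h=4, probe 4,5 → slot 5 empty, not found.

2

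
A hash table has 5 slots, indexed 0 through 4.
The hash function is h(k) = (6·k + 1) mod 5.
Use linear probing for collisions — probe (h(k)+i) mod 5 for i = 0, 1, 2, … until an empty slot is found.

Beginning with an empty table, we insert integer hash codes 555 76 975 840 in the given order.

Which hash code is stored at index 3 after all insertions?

555 hashes to 1; slot 1 is free → place at 1.
76 hashes to 2; slot 2 is free → place at 2.
975 hashes to 1; 1,2 taken → place at 3.
840 hashes to 1; 1,2,3 taken → place at 4.
Table: [., 555, 76, 975, 840]

975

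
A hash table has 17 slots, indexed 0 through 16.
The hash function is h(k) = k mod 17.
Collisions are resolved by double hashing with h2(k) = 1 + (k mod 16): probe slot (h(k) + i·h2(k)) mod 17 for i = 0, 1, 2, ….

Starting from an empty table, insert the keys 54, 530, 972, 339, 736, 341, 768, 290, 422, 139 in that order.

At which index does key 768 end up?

4

54: h=3 → slot 3
530: h=3, h2=3, probe 3,6 → slot 6
972: h=3, h2=13, probe 3,16 → slot 16
339: h=16, h2=4, probe 16,3,7 → slot 7
736: h=5 → slot 5
341: h=1 → slot 1
768: h=3, h2=1, probe 3,4 → slot 4
290: h=1, h2=3, probe 1,4,7,10 → slot 10
422: h=14 → slot 14
139: h=3, h2=12, probe 3,15 → slot 15
Table: [∅, 341, ∅, 54, 768, 736, 530, 339, ∅, ∅, 290, ∅, ∅, ∅, 422, 139, 972]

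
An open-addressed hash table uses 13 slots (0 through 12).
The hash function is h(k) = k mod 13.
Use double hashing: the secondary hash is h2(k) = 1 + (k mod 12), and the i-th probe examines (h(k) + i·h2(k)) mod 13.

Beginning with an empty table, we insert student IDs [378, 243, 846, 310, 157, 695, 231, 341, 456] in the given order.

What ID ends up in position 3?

157

378: h=1 => slot 1
243: h=9 => slot 9
846: h=1, h2=7, probe 1,8 => slot 8
310: h=11 => slot 11
157: h=1, h2=2, probe 1,3 => slot 3
695: h=6 => slot 6
231: h=10 => slot 10
341: h=3, h2=6, probe 3,9,2 => slot 2
456: h=1, h2=1, probe 1,2,3,4 => slot 4
Table: [∅, 378, 341, 157, 456, ∅, 695, ∅, 846, 243, 231, 310, ∅]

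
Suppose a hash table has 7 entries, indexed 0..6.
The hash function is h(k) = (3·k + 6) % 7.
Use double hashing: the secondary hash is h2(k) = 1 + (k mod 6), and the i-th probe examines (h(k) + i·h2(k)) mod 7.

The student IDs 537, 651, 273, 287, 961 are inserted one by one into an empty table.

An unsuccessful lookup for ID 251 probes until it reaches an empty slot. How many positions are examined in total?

3

537: h=0 => slot 0
651: h=6 => slot 6
273: h=6, h2=4, probe 6,3 => slot 3
287: h=6, h2=6, probe 6,5 => slot 5
961: h=5, h2=2, probe 5,0,2 => slot 2
Table: [537, —, 961, 273, —, 287, 651]
Lookup 251: h=3, h2=6, probe 3,2,1 → slot 1 empty, not found.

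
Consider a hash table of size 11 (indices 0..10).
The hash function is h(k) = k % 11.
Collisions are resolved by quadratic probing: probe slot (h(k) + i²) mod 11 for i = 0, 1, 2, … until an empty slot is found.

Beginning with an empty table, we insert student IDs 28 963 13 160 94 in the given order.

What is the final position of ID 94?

4

28: h=6 => slot 6
963: h=6, probe 6,7 => slot 7
13: h=2 => slot 2
160: h=6, probe 6,7,10 => slot 10
94: h=6, probe 6,7,10,4 => slot 4
Table: [_, _, 13, _, 94, _, 28, 963, _, _, 160]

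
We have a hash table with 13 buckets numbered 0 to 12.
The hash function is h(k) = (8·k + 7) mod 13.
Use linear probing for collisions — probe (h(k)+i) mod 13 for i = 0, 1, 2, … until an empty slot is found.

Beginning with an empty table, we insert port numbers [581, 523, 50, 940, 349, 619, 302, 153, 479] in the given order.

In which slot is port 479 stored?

Insert 581: h=1, slot 1 empty -> index 1.
Insert 523: h=5, slot 5 empty -> index 5.
Insert 50: h=4, slot 4 empty -> index 4.
Insert 940: h=0, slot 0 empty -> index 0.
Insert 349: h=4, slots 4,5 occupied -> index 6.
Insert 619: h=6, slot 6 occupied -> index 7.
Insert 302: h=5, slots 5,6,7 occupied -> index 8.
Insert 153: h=9, slot 9 empty -> index 9.
Insert 479: h=4, slots 4,5,6,7,8,9 occupied -> index 10.
Table: [940, 581, -, -, 50, 523, 349, 619, 302, 153, 479, -, -]

10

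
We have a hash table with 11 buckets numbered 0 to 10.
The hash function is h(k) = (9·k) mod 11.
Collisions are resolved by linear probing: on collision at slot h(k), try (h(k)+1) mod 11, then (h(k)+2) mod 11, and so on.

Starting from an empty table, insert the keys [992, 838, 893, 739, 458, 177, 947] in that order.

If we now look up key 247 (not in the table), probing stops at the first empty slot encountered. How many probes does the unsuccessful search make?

3

992: h=7 → slot 7
838: h=7, probe 7,8 → slot 8
893: h=7, probe 7,8,9 → slot 9
739: h=7, probe 7,8,9,10 → slot 10
458: h=8, probe 8,9,10,0 → slot 0
177: h=9, probe 9,10,0,1 → slot 1
947: h=9, probe 9,10,0,1,2 → slot 2
Table: [458, 177, 947, _, _, _, _, 992, 838, 893, 739]
Lookup 247: h=1, probe 1,2,3 → slot 3 empty, not found.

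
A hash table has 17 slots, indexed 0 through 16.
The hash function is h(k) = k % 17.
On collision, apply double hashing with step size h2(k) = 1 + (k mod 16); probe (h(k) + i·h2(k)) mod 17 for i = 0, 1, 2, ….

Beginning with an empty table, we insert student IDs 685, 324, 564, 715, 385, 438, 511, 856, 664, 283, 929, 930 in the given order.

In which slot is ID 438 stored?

685: h=5 => slot 5
324: h=1 => slot 1
564: h=3 => slot 3
715: h=1, h2=12, probe 1,13 => slot 13
385: h=11 => slot 11
438: h=13, h2=7, probe 13,3,10 => slot 10
511: h=1, h2=16, probe 1,0 => slot 0
856: h=6 => slot 6
664: h=1, h2=9, probe 1,10,2 => slot 2
283: h=11, h2=12, probe 11,6,1,13,8 => slot 8
929: h=11, h2=2, probe 11,13,15 => slot 15
930: h=12 => slot 12
Table: [511, 324, 664, 564, —, 685, 856, —, 283, —, 438, 385, 930, 715, —, 929, —]

10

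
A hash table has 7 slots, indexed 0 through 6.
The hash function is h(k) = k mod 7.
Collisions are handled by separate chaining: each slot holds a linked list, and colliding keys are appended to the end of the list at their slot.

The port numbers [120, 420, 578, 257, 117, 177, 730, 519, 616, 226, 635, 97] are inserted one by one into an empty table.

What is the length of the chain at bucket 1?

2

120 -> bucket 1
420 -> bucket 0
578 -> bucket 4
257 -> bucket 5
117 -> bucket 5 (collision)
177 -> bucket 2
730 -> bucket 2 (collision)
519 -> bucket 1 (collision)
616 -> bucket 0 (collision)
226 -> bucket 2 (collision)
635 -> bucket 5 (collision)
97 -> bucket 6
Final buckets:
0: 420 -> 616
1: 120 -> 519
2: 177 -> 730 -> 226
3: —
4: 578
5: 257 -> 117 -> 635
6: 97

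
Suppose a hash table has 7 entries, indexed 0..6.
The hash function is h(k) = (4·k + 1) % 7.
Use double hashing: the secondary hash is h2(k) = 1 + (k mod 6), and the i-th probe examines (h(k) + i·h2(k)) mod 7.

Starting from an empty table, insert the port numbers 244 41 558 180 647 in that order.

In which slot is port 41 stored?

3

244 hashes to 4; slot 4 is free => place at 4.
41 hashes to 4, h2=6; 4 taken => place at 3.
558 hashes to 0; slot 0 is free => place at 0.
180 hashes to 0, h2=1; 0 taken => place at 1.
647 hashes to 6; slot 6 is free => place at 6.
Table: [558, 180, -, 41, 244, -, 647]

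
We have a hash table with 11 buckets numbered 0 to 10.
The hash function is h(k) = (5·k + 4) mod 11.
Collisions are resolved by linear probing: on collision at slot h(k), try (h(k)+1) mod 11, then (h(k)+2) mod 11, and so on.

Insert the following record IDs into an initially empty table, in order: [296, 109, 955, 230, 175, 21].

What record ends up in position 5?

955

Insert 296: h=10, slot 10 empty -> index 10.
Insert 109: h=10, slot 10 occupied -> index 0.
Insert 955: h=5, slot 5 empty -> index 5.
Insert 230: h=10, slots 10,0 occupied -> index 1.
Insert 175: h=10, slots 10,0,1 occupied -> index 2.
Insert 21: h=10, slots 10,0,1,2 occupied -> index 3.
Table: [109, 230, 175, 21, _, 955, _, _, _, _, 296]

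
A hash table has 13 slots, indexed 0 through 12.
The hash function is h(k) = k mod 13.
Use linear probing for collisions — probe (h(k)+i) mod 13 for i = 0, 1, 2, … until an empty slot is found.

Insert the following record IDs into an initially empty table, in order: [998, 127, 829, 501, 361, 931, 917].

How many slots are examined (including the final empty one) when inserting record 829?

998 hashes to 10; slot 10 is free → place at 10.
127 hashes to 10; 10 taken → place at 11.
829 hashes to 10; 10,11 taken → place at 12.
501 hashes to 7; slot 7 is free → place at 7.
361 hashes to 10; 10,11,12 taken → place at 0.
931 hashes to 8; slot 8 is free → place at 8.
917 hashes to 7; 7,8 taken → place at 9.
Table: [361, —, —, —, —, —, —, 501, 931, 917, 998, 127, 829]

3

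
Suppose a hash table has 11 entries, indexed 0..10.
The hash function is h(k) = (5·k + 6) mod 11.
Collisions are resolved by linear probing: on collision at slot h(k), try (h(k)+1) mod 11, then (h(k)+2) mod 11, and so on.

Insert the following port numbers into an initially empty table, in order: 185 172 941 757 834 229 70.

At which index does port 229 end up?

Insert 185: h=7, slot 7 empty -> index 7.
Insert 172: h=8, slot 8 empty -> index 8.
Insert 941: h=3, slot 3 empty -> index 3.
Insert 757: h=7, slots 7,8 occupied -> index 9.
Insert 834: h=7, slots 7,8,9 occupied -> index 10.
Insert 229: h=7, slots 7,8,9,10 occupied -> index 0.
Insert 70: h=4, slot 4 empty -> index 4.
Table: [229, _, _, 941, 70, _, _, 185, 172, 757, 834]

0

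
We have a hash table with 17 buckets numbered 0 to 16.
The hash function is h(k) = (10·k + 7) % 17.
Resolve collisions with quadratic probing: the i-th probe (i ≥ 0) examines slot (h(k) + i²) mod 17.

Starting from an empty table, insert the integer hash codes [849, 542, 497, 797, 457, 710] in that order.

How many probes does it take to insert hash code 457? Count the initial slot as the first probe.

Insert 849: h=14, slot 14 empty → index 14.
Insert 542: h=4, slot 4 empty → index 4.
Insert 497: h=13, slot 13 empty → index 13.
Insert 797: h=4, slot 4 occupied → index 5.
Insert 457: h=4, slots 4,5 occupied → index 8.
Insert 710: h=1, slot 1 empty → index 1.
Table: [., 710, ., ., 542, 797, ., ., 457, ., ., ., ., 497, 849, ., .]

3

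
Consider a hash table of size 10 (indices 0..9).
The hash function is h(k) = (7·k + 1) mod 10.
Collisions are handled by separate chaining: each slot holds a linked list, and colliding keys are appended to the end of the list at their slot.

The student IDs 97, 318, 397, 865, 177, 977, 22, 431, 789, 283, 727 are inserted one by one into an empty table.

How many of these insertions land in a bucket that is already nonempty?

4

97 -> bucket 0
318 -> bucket 7
397 -> bucket 0 (collision)
865 -> bucket 6
177 -> bucket 0 (collision)
977 -> bucket 0 (collision)
22 -> bucket 5
431 -> bucket 8
789 -> bucket 4
283 -> bucket 2
727 -> bucket 0 (collision)
Final buckets:
0: 97 -> 397 -> 177 -> 977 -> 727
1: ∅
2: 283
3: ∅
4: 789
5: 22
6: 865
7: 318
8: 431
9: ∅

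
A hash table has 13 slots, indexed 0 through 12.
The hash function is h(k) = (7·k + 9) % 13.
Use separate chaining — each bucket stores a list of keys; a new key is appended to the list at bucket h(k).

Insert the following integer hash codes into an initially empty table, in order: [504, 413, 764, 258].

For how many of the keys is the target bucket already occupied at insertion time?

2

504 → bucket 1
413 → bucket 1 (collision)
764 → bucket 1 (collision)
258 → bucket 8
Final buckets:
0: .
1: 504 -> 413 -> 764
2: .
3: .
4: .
5: .
6: .
7: .
8: 258
9: .
10: .
11: .
12: .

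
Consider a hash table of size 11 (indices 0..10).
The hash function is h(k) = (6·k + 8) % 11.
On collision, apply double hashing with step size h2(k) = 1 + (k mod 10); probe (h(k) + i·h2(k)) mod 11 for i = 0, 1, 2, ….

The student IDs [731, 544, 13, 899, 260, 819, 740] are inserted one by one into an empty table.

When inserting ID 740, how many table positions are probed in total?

731: h=5 => slot 5
544: h=5, h2=5, probe 5,10 => slot 10
13: h=9 => slot 9
899: h=1 => slot 1
260: h=6 => slot 6
819: h=5, h2=10, probe 5,4 => slot 4
740: h=4, h2=1, probe 4,5,6,7 => slot 7
Table: [-, 899, -, -, 819, 731, 260, 740, -, 13, 544]

4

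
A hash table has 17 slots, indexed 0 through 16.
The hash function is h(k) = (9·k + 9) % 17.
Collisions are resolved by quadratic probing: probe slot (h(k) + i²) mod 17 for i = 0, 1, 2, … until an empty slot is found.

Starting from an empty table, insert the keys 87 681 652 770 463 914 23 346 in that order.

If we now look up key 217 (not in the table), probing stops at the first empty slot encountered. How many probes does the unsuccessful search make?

2

Insert 87: h=10, slot 10 empty -> index 10.
Insert 681: h=1, slot 1 empty -> index 1.
Insert 652: h=12, slot 12 empty -> index 12.
Insert 770: h=3, slot 3 empty -> index 3.
Insert 463: h=11, slot 11 empty -> index 11.
Insert 914: h=7, slot 7 empty -> index 7.
Insert 23: h=12, slot 12 occupied -> index 13.
Insert 346: h=12, slots 12,13 occupied -> index 16.
Table: [∅, 681, ∅, 770, ∅, ∅, ∅, 914, ∅, ∅, 87, 463, 652, 23, ∅, ∅, 346]
Lookup 217: h=7, probe 7,8 → slot 8 empty, not found.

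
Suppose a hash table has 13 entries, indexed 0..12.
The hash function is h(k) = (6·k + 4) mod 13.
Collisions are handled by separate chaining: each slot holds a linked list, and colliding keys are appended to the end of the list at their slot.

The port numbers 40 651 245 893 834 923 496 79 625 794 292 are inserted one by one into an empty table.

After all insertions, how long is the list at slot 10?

5

40 -> bucket 10
651 -> bucket 10 (collision)
245 -> bucket 5
893 -> bucket 6
834 -> bucket 3
923 -> bucket 4
496 -> bucket 3 (collision)
79 -> bucket 10 (collision)
625 -> bucket 10 (collision)
794 -> bucket 10 (collision)
292 -> bucket 1
Final buckets:
0: —
1: 292
2: —
3: 834 -> 496
4: 923
5: 245
6: 893
7: —
8: —
9: —
10: 40 -> 651 -> 79 -> 625 -> 794
11: —
12: —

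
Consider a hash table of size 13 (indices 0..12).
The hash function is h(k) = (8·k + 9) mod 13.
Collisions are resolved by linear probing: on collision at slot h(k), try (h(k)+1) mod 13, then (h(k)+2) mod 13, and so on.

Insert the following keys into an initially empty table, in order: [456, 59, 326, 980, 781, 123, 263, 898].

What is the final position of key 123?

7

456 hashes to 4; slot 4 is free => place at 4.
59 hashes to 0; slot 0 is free => place at 0.
326 hashes to 4; 4 taken => place at 5.
980 hashes to 10; slot 10 is free => place at 10.
781 hashes to 4; 4,5 taken => place at 6.
123 hashes to 5; 5,6 taken => place at 7.
263 hashes to 7; 7 taken => place at 8.
898 hashes to 4; 4,5,6,7,8 taken => place at 9.
Table: [59, ., ., ., 456, 326, 781, 123, 263, 898, 980, ., .]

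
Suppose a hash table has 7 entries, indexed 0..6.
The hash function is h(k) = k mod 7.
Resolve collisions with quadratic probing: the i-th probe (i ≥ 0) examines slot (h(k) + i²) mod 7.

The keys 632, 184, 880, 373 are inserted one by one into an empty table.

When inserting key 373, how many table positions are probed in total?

3

Insert 632: h=2, slot 2 empty -> index 2.
Insert 184: h=2, slot 2 occupied -> index 3.
Insert 880: h=5, slot 5 empty -> index 5.
Insert 373: h=2, slots 2,3 occupied -> index 6.
Table: [-, -, 632, 184, -, 880, 373]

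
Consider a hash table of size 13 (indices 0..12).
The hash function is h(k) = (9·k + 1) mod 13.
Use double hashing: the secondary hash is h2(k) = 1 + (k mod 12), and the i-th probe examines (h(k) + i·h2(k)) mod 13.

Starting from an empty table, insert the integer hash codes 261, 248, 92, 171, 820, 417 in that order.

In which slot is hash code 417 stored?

4

Insert 261: h=10, slot 10 empty -> index 10.
Insert 248: h=10, h2=9, slot 10 occupied -> index 6.
Insert 92: h=10, h2=9, slots 10,6 occupied -> index 2.
Insert 171: h=6, h2=4, slots 6,10 occupied -> index 1.
Insert 820: h=10, h2=5, slots 10,2 occupied -> index 7.
Insert 417: h=10, h2=10, slots 10,7 occupied -> index 4.
Table: [., 171, 92, ., 417, ., 248, 820, ., ., 261, ., .]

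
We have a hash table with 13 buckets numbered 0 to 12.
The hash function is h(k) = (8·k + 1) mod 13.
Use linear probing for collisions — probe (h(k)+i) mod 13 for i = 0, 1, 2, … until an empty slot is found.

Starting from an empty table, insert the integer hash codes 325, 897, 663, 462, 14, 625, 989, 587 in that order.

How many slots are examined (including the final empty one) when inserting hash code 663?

325: h=1 => slot 1
897: h=1, probe 1,2 => slot 2
663: h=1, probe 1,2,3 => slot 3
462: h=5 => slot 5
14: h=9 => slot 9
625: h=9, probe 9,10 => slot 10
989: h=9, probe 9,10,11 => slot 11
587: h=4 => slot 4
Table: [_, 325, 897, 663, 587, 462, _, _, _, 14, 625, 989, _]

3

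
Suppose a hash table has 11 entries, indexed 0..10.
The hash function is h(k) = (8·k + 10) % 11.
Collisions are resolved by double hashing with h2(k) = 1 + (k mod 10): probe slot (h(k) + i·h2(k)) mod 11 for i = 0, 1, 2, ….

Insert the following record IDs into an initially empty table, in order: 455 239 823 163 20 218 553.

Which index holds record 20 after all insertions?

Insert 455: h=9, slot 9 empty → index 9.
Insert 239: h=8, slot 8 empty → index 8.
Insert 823: h=5, slot 5 empty → index 5.
Insert 163: h=5, h2=4, slots 5,9 occupied → index 2.
Insert 20: h=5, h2=1, slot 5 occupied → index 6.
Insert 218: h=5, h2=9, slot 5 occupied → index 3.
Insert 553: h=1, slot 1 empty → index 1.
Table: [∅, 553, 163, 218, ∅, 823, 20, ∅, 239, 455, ∅]

6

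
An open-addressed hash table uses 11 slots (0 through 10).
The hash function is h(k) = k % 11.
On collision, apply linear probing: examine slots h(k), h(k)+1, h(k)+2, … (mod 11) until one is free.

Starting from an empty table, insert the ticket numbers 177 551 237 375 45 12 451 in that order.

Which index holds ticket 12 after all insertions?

177 hashes to 1; slot 1 is free → place at 1.
551 hashes to 1; 1 taken → place at 2.
237 hashes to 6; slot 6 is free → place at 6.
375 hashes to 1; 1,2 taken → place at 3.
45 hashes to 1; 1,2,3 taken → place at 4.
12 hashes to 1; 1,2,3,4 taken → place at 5.
451 hashes to 0; slot 0 is free → place at 0.
Table: [451, 177, 551, 375, 45, 12, 237, —, —, —, —]

5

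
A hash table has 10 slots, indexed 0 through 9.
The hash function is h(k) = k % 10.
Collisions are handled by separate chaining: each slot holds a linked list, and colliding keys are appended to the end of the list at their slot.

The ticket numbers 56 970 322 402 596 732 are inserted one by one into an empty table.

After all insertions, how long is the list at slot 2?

56 → bucket 6
970 → bucket 0
322 → bucket 2
402 → bucket 2 (collision)
596 → bucket 6 (collision)
732 → bucket 2 (collision)
Final buckets:
0: 970
1: .
2: 322 -> 402 -> 732
3: .
4: .
5: .
6: 56 -> 596
7: .
8: .
9: .

3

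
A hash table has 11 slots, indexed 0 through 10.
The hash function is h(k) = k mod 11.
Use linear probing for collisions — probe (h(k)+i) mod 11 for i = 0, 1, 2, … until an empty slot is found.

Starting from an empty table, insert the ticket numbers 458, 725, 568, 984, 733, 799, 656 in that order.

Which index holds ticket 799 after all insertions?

458 hashes to 7; slot 7 is free → place at 7.
725 hashes to 10; slot 10 is free → place at 10.
568 hashes to 7; 7 taken → place at 8.
984 hashes to 5; slot 5 is free → place at 5.
733 hashes to 7; 7,8 taken → place at 9.
799 hashes to 7; 7,8,9,10 taken → place at 0.
656 hashes to 7; 7,8,9,10,0 taken → place at 1.
Table: [799, 656, _, _, _, 984, _, 458, 568, 733, 725]

0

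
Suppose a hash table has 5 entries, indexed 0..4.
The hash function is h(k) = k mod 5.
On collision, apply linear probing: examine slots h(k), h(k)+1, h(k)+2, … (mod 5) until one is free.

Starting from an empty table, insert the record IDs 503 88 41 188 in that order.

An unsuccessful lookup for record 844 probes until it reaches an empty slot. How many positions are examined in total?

4

503 hashes to 3; slot 3 is free => place at 3.
88 hashes to 3; 3 taken => place at 4.
41 hashes to 1; slot 1 is free => place at 1.
188 hashes to 3; 3,4 taken => place at 0.
Table: [188, 41, -, 503, 88]
Lookup 844: h=4, probe 4,0,1,2 → slot 2 empty, not found.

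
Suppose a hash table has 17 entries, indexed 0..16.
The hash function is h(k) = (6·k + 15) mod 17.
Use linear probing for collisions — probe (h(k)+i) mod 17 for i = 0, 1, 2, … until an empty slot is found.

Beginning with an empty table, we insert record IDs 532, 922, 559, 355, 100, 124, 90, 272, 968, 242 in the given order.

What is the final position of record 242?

7

532 hashes to 11; slot 11 is free -> place at 11.
922 hashes to 5; slot 5 is free -> place at 5.
559 hashes to 3; slot 3 is free -> place at 3.
355 hashes to 3; 3 taken -> place at 4.
100 hashes to 3; 3,4,5 taken -> place at 6.
124 hashes to 11; 11 taken -> place at 12.
90 hashes to 11; 11,12 taken -> place at 13.
272 hashes to 15; slot 15 is free -> place at 15.
968 hashes to 9; slot 9 is free -> place at 9.
242 hashes to 5; 5,6 taken -> place at 7.
Table: [_, _, _, 559, 355, 922, 100, 242, _, 968, _, 532, 124, 90, _, 272, _]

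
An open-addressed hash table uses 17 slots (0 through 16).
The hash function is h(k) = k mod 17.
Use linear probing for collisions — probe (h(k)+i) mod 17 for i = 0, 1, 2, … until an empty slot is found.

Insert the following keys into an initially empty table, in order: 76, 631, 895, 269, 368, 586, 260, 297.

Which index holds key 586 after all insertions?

76: h=8 -> slot 8
631: h=2 -> slot 2
895: h=11 -> slot 11
269: h=14 -> slot 14
368: h=11, probe 11,12 -> slot 12
586: h=8, probe 8,9 -> slot 9
260: h=5 -> slot 5
297: h=8, probe 8,9,10 -> slot 10
Table: [-, -, 631, -, -, 260, -, -, 76, 586, 297, 895, 368, -, 269, -, -]

9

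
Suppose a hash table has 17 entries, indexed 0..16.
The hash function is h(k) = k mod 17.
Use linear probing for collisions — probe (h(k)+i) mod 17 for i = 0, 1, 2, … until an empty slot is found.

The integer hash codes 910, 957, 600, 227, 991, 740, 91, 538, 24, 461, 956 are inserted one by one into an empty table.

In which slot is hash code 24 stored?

13

910: h=9 → slot 9
957: h=5 → slot 5
600: h=5, probe 5,6 → slot 6
227: h=6, probe 6,7 → slot 7
991: h=5, probe 5,6,7,8 → slot 8
740: h=9, probe 9,10 → slot 10
91: h=6, probe 6,7,8,9,10,11 → slot 11
538: h=11, probe 11,12 → slot 12
24: h=7, probe 7,8,9,10,11,12,13 → slot 13
461: h=2 → slot 2
956: h=4 → slot 4
Table: [., ., 461, ., 956, 957, 600, 227, 991, 910, 740, 91, 538, 24, ., ., .]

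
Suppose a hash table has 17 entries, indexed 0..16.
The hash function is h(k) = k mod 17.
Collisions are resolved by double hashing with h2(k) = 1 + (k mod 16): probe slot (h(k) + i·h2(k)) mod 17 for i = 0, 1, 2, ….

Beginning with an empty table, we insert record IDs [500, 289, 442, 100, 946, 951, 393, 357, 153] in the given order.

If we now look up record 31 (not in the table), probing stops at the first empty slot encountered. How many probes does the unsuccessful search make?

2

500 hashes to 7; slot 7 is free -> place at 7.
289 hashes to 0; slot 0 is free -> place at 0.
442 hashes to 0, h2=11; 0 taken -> place at 11.
100 hashes to 15; slot 15 is free -> place at 15.
946 hashes to 11, h2=3; 11 taken -> place at 14.
951 hashes to 16; slot 16 is free -> place at 16.
393 hashes to 2; slot 2 is free -> place at 2.
357 hashes to 0, h2=6; 0 taken -> place at 6.
153 hashes to 0, h2=10; 0 taken -> place at 10.
Table: [289, ∅, 393, ∅, ∅, ∅, 357, 500, ∅, ∅, 153, 442, ∅, ∅, 946, 100, 951]
Lookup 31: h=14, h2=16, probe 14,13 → slot 13 empty, not found.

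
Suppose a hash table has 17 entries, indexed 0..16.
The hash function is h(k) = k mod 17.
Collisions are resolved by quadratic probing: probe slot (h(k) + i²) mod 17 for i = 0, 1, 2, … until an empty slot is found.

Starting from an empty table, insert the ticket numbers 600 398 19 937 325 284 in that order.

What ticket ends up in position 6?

325

600: h=5 → slot 5
398: h=7 → slot 7
19: h=2 → slot 2
937: h=2, probe 2,3 → slot 3
325: h=2, probe 2,3,6 → slot 6
284: h=12 → slot 12
Table: [∅, ∅, 19, 937, ∅, 600, 325, 398, ∅, ∅, ∅, ∅, 284, ∅, ∅, ∅, ∅]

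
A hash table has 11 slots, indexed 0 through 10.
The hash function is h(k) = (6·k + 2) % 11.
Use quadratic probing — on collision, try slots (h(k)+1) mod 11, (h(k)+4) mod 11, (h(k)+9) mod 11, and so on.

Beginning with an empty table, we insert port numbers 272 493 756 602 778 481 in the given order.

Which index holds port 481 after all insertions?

0

Insert 272: h=6, slot 6 empty -> index 6.
Insert 493: h=1, slot 1 empty -> index 1.
Insert 756: h=6, slot 6 occupied -> index 7.
Insert 602: h=6, slots 6,7 occupied -> index 10.
Insert 778: h=6, slots 6,7,10 occupied -> index 4.
Insert 481: h=6, slots 6,7,10,4 occupied -> index 0.
Table: [481, 493, -, -, 778, -, 272, 756, -, -, 602]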